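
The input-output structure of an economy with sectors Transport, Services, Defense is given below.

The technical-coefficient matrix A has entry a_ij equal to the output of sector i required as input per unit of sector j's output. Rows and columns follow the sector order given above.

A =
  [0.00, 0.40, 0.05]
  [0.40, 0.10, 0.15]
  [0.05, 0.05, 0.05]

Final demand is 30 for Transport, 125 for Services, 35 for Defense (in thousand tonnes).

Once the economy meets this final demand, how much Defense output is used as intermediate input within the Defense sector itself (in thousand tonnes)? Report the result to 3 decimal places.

z_33 = 2.655

I − A =
  [   1.00    -0.40    -0.05]
  [  -0.40     0.90    -0.15]
  [  -0.05    -0.05     0.95]
Cofactors of I−A, C_ij = (−1)^(i+j)·(minor ij) (rows/columns in the sector order above):
  C_11 = (0.90)(0.95) − (-0.15)(-0.05) = 0.8475
  C_12 = −[(-0.40)(0.95) − (-0.15)(-0.05)] = 0.3875
  C_13 = (-0.40)(-0.05) − (0.90)(-0.05) = 0.0650
  C_21 = −[(-0.40)(0.95) − (-0.05)(-0.05)] = 0.3825
  C_22 = (1.00)(0.95) − (-0.05)(-0.05) = 0.9475
  C_23 = −[(1.00)(-0.05) − (-0.40)(-0.05)] = 0.0700
  C_31 = (-0.40)(-0.15) − (-0.05)(0.90) = 0.1050
  C_32 = −[(1.00)(-0.15) − (-0.05)(-0.40)] = 0.1700
  C_33 = (1.00)(0.90) − (-0.40)(-0.40) = 0.7400
det(I−A) = Σ_j (I−A)_1j·C_1j = (1.00)(0.8475) + (-0.40)(0.3875) + (-0.05)(0.0650) = 0.68925
adj(I−A) = Cᵀ =
  [ 0.8475   0.3825   0.1050]
  [ 0.3875   0.9475   0.1700]
  [ 0.0650   0.0700   0.7400]
(I − A)⁻¹ = adj(I−A) / det(I−A) ≈
  [   1.2296     0.5550     0.1523]
  [   0.5622     1.3747     0.2466]
  [   0.0943     0.1016     1.0736]
First solve x = (I − A)⁻¹ d = adj(I−A)·d / det(I−A); in particular x_3 = (0.0650·30 + 0.0700·125 + 0.7400·35) / 0.68925 = 36.60 / 0.68925 ≈ 53.10120.
Intermediate flow from 3 to 3: z_33 = a_33 · x_3 = 0.05 × 36.60 / 0.68925 = 1.83 / 0.68925 ≈ 2.655.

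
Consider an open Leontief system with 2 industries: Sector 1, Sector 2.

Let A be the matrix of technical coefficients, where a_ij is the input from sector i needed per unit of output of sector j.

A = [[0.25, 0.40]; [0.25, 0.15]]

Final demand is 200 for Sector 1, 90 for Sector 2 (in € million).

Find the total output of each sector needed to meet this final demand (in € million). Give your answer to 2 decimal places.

x_1 = 383.26, x_2 = 218.60

I − A =
  [   0.75    -0.40]
  [  -0.25     0.85]
det(I−A) = (0.75)(0.85) − (-0.40)(-0.25) = 0.5375
adj(I−A) = [[0.85, 0.40], [0.25, 0.75]]
(I − A)⁻¹ = adj(I−A) / det(I−A) ≈
  [   1.5814     0.7442]
  [   0.4651     1.3953]
x = (I − A)⁻¹ d = adj(I−A)·d / det(I−A), with det(I−A) = 0.5375:
  x_1 = (0.85·200 + 0.40·90) / 0.5375 = 206.00 / 0.5375 ≈ 383.26
  x_2 = (0.25·200 + 0.75·90) / 0.5375 = 117.50 / 0.5375 ≈ 218.60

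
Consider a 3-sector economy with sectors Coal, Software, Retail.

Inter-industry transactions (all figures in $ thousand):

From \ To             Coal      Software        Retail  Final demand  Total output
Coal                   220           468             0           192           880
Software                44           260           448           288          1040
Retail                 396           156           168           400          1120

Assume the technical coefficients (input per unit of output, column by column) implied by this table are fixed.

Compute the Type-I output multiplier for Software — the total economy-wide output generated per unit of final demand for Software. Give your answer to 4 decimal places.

Technical coefficients a_ij = z_ij / X_j:
  a_CC = 220/880 = 0.25, a_SC = 44/880 = 0.05, a_RC = 396/880 = 0.45
  a_CS = 468/1040 = 0.45, a_SS = 260/1040 = 0.25, a_RS = 156/1040 = 0.15
  a_CR = 0/1120 = 0.00, a_SR = 448/1120 = 0.40, a_RR = 168/1120 = 0.15
I − A =
  [   0.75    -0.45     0.00]
  [  -0.05     0.75    -0.40]
  [  -0.45    -0.15     0.85]
Cofactors of I−A, C_ij = (−1)^(i+j)·(minor ij) (rows/columns in the sector order above):
  C_11 = (0.75)(0.85) − (-0.40)(-0.15) = 0.5775
  C_12 = −[(-0.05)(0.85) − (-0.40)(-0.45)] = 0.2225
  C_13 = (-0.05)(-0.15) − (0.75)(-0.45) = 0.3450
  C_21 = −[(-0.45)(0.85) − (0.00)(-0.15)] = 0.3825
  C_22 = (0.75)(0.85) − (0.00)(-0.45) = 0.6375
  C_23 = −[(0.75)(-0.15) − (-0.45)(-0.45)] = 0.3150
  C_31 = (-0.45)(-0.40) − (0.00)(0.75) = 0.1800
  C_32 = −[(0.75)(-0.40) − (0.00)(-0.05)] = 0.3000
  C_33 = (0.75)(0.75) − (-0.45)(-0.05) = 0.5400
det(I−A) = Σ_j (I−A)_1j·C_1j = (0.75)(0.5775) + (-0.45)(0.2225) + (0.00)(0.3450) = 0.3330
adj(I−A) = Cᵀ =
  [ 0.5775   0.3825   0.1800]
  [ 0.2225   0.6375   0.3000]
  [ 0.3450   0.3150   0.5400]
(I − A)⁻¹ = adj(I−A) / det(I−A) ≈
  [   1.73423     1.14865     0.54054]
  [   0.66817     1.91441     0.90090]
  [   1.03604     0.94595     1.62162]
The output multiplier for sector j is the column-j sum of the Leontief inverse (I − A)⁻¹ = adj(I−A) / det(I−A).
Column S of adj(I−A): (0.3825, 0.6375, 0.3150); det(I−A) = 0.3330.
m_S = (0.3825 + 0.6375 + 0.3150) / 0.3330 = 1.335 / 0.3330 ≈ 4.0090.

m_S = 4.0090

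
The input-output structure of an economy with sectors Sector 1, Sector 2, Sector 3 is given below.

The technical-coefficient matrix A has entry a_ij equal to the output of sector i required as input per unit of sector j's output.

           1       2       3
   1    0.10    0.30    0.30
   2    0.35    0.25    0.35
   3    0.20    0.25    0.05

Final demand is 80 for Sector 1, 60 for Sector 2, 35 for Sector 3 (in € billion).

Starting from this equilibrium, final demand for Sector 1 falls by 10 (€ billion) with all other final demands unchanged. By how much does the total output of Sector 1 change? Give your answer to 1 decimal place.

Δx_1 = -16.9

I − A =
  [   0.90    -0.30    -0.30]
  [  -0.35     0.75    -0.35]
  [  -0.20    -0.25     0.95]
Cofactors of I−A, C_ij = (−1)^(i+j)·(minor ij) (rows/columns in the sector order above):
  C_11 = (0.75)(0.95) − (-0.35)(-0.25) = 0.6250
  C_12 = −[(-0.35)(0.95) − (-0.35)(-0.20)] = 0.4025
  C_13 = (-0.35)(-0.25) − (0.75)(-0.20) = 0.2375
  C_21 = −[(-0.30)(0.95) − (-0.30)(-0.25)] = 0.3600
  C_22 = (0.90)(0.95) − (-0.30)(-0.20) = 0.7950
  C_23 = −[(0.90)(-0.25) − (-0.30)(-0.20)] = 0.2850
  C_31 = (-0.30)(-0.35) − (-0.30)(0.75) = 0.3300
  C_32 = −[(0.90)(-0.35) − (-0.30)(-0.35)] = 0.4200
  C_33 = (0.90)(0.75) − (-0.30)(-0.35) = 0.5700
det(I−A) = Σ_j (I−A)_1j·C_1j = (0.90)(0.6250) + (-0.30)(0.4025) + (-0.30)(0.2375) = 0.3705
adj(I−A) = Cᵀ =
  [ 0.6250   0.3600   0.3300]
  [ 0.4025   0.7950   0.4200]
  [ 0.2375   0.2850   0.5700]
(I − A)⁻¹ = adj(I−A) / det(I−A) ≈
  [   1.6869     0.9717     0.8907]
  [   1.0864     2.1457     1.1336]
  [   0.6410     0.7692     1.5385]
Δx = (I − A)⁻¹ Δd with Δd having -10 in the Sector 1 component and 0 elsewhere.
So Δx_1 = L_11 · (-10), where L_11 = adj(I−A)_11 / det(I−A) = 0.6250 / 0.3705.
Δx_1 = 0.6250 × (-10) / 0.3705 = -6.25 / 0.3705 ≈ -16.9.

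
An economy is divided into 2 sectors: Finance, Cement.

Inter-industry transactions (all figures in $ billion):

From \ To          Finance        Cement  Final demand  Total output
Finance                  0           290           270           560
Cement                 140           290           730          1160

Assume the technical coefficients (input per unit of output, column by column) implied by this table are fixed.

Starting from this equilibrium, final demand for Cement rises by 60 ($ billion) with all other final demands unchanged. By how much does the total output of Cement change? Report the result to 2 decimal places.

Technical coefficients a_ij = z_ij / X_j:
  a_FF = 0/560 = 0.00, a_CF = 140/560 = 0.25
  a_FC = 290/1160 = 0.25, a_CC = 290/1160 = 0.25
I − A =
  [   1.00    -0.25]
  [  -0.25     0.75]
det(I−A) = (1.00)(0.75) − (-0.25)(-0.25) = 0.6875
adj(I−A) = [[0.75, 0.25], [0.25, 1.00]]
(I − A)⁻¹ = adj(I−A) / det(I−A) ≈
  [   1.0909     0.3636]
  [   0.3636     1.4545]
Δx = (I − A)⁻¹ Δd with Δd having +60 in the Cement component and 0 elsewhere.
So Δx_C = L_CC · (+60), where L_CC = adj(I−A)_CC / det(I−A) = 1.00 / 0.6875.
Δx_C = 1.00 × (+60) / 0.6875 = 60.00 / 0.6875 ≈ 87.27.

Δx_C = 87.27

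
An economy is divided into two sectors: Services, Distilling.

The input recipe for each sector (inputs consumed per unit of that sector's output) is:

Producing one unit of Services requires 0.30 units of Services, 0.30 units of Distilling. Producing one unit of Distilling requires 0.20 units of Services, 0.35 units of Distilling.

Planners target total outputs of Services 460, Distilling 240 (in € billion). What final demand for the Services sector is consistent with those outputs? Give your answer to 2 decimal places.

I − A =
  [   0.70    -0.20]
  [  -0.30     0.65]
d = (I − A) x:
  d_1 = (+0.70)·460 + (-0.20)·240 = 274.00
  d_2 = (-0.30)·460 + (+0.65)·240 = 18.00

d_1 = 274.00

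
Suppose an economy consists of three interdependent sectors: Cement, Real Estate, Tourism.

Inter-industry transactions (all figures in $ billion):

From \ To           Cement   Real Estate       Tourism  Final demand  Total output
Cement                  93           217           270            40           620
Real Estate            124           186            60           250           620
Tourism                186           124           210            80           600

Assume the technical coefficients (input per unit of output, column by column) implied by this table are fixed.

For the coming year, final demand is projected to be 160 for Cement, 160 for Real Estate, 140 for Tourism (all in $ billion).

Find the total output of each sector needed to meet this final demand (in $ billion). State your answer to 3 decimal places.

x_1 = 841.739, x_2 = 580.870, x_3 = 782.609

Technical coefficients a_ij = z_ij / X_j:
  a_11 = 93/620 = 0.15, a_21 = 124/620 = 0.20, a_31 = 186/620 = 0.30
  a_12 = 217/620 = 0.35, a_22 = 186/620 = 0.30, a_32 = 124/620 = 0.20
  a_13 = 270/600 = 0.45, a_23 = 60/600 = 0.10, a_33 = 210/600 = 0.35
I − A =
  [   0.85    -0.35    -0.45]
  [  -0.20     0.70    -0.10]
  [  -0.30    -0.20     0.65]
Cofactors of I−A, C_ij = (−1)^(i+j)·(minor ij) (rows/columns in the sector order above):
  C_11 = (0.70)(0.65) − (-0.10)(-0.20) = 0.4350
  C_12 = −[(-0.20)(0.65) − (-0.10)(-0.30)] = 0.1600
  C_13 = (-0.20)(-0.20) − (0.70)(-0.30) = 0.2500
  C_21 = −[(-0.35)(0.65) − (-0.45)(-0.20)] = 0.3175
  C_22 = (0.85)(0.65) − (-0.45)(-0.30) = 0.4175
  C_23 = −[(0.85)(-0.20) − (-0.35)(-0.30)] = 0.2750
  C_31 = (-0.35)(-0.10) − (-0.45)(0.70) = 0.3500
  C_32 = −[(0.85)(-0.10) − (-0.45)(-0.20)] = 0.1750
  C_33 = (0.85)(0.70) − (-0.35)(-0.20) = 0.5250
det(I−A) = Σ_j (I−A)_1j·C_1j = (0.85)(0.4350) + (-0.35)(0.1600) + (-0.45)(0.2500) = 0.20125
adj(I−A) = Cᵀ =
  [ 0.4350   0.3175   0.3500]
  [ 0.1600   0.4175   0.1750]
  [ 0.2500   0.2750   0.5250]
(I − A)⁻¹ = adj(I−A) / det(I−A) ≈
  [   2.1615     1.5776     1.7391]
  [   0.7950     2.0745     0.8696]
  [   1.2422     1.3665     2.6087]
x = (I − A)⁻¹ d = adj(I−A)·d / det(I−A), with det(I−A) = 0.20125:
  x_1 = (0.4350·160 + 0.3175·160 + 0.3500·140) / 0.20125 = 169.40 / 0.20125 ≈ 841.739
  x_2 = (0.1600·160 + 0.4175·160 + 0.1750·140) / 0.20125 = 116.90 / 0.20125 ≈ 580.870
  x_3 = (0.2500·160 + 0.2750·160 + 0.5250·140) / 0.20125 = 157.50 / 0.20125 ≈ 782.609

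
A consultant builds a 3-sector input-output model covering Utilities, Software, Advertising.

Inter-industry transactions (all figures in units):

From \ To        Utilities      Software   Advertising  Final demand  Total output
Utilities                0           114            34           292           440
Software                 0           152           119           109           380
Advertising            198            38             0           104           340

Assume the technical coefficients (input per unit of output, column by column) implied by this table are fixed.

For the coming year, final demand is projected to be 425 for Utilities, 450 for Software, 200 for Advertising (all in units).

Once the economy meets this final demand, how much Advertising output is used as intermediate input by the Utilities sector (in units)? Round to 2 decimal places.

z_31 = 378.36

Technical coefficients a_ij = z_ij / X_j:
  a_11 = 0/440 = 0.00, a_21 = 0/440 = 0.00, a_31 = 198/440 = 0.45
  a_12 = 114/380 = 0.30, a_22 = 152/380 = 0.40, a_32 = 38/380 = 0.10
  a_13 = 34/340 = 0.10, a_23 = 119/340 = 0.35, a_33 = 0/340 = 0.00
I − A =
  [   1.00    -0.30    -0.10]
  [   0.00     0.60    -0.35]
  [  -0.45    -0.10     1.00]
Cofactors of I−A, C_ij = (−1)^(i+j)·(minor ij) (rows/columns in the sector order above):
  C_11 = (0.60)(1.00) − (-0.35)(-0.10) = 0.5650
  C_12 = −[(0.00)(1.00) − (-0.35)(-0.45)] = 0.1575
  C_13 = (0.00)(-0.10) − (0.60)(-0.45) = 0.2700
  C_21 = −[(-0.30)(1.00) − (-0.10)(-0.10)] = 0.3100
  C_22 = (1.00)(1.00) − (-0.10)(-0.45) = 0.9550
  C_23 = −[(1.00)(-0.10) − (-0.30)(-0.45)] = 0.2350
  C_31 = (-0.30)(-0.35) − (-0.10)(0.60) = 0.1650
  C_32 = −[(1.00)(-0.35) − (-0.10)(0.00)] = 0.3500
  C_33 = (1.00)(0.60) − (-0.30)(0.00) = 0.6000
det(I−A) = Σ_j (I−A)_1j·C_1j = (1.00)(0.5650) + (-0.30)(0.1575) + (-0.10)(0.2700) = 0.49075
adj(I−A) = Cᵀ =
  [ 0.5650   0.3100   0.1650]
  [ 0.1575   0.9550   0.3500]
  [ 0.2700   0.2350   0.6000]
(I − A)⁻¹ = adj(I−A) / det(I−A) ≈
  [   1.1513     0.6317     0.3362]
  [   0.3209     1.9460     0.7132]
  [   0.5502     0.4789     1.2226]
First solve x = (I − A)⁻¹ d = adj(I−A)·d / det(I−A); in particular x_1 = (0.5650·425 + 0.3100·450 + 0.1650·200) / 0.49075 = 412.625 / 0.49075 ≈ 840.8049.
Intermediate flow from 3 to 1: z_31 = a_31 · x_1 = 0.45 × 412.625 / 0.49075 = 185.68125 / 0.49075 ≈ 378.36.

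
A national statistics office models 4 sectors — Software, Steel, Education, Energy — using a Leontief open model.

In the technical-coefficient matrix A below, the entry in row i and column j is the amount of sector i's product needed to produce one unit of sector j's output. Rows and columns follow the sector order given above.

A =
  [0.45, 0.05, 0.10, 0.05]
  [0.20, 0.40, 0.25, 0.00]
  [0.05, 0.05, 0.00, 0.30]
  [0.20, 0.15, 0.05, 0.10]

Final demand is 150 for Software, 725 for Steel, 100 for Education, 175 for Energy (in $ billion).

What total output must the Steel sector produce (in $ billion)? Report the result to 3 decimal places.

x_2 = 1546.350

I − A =
  [   0.55    -0.05    -0.10    -0.05]
  [  -0.20     0.60    -0.25     0.00]
  [  -0.05    -0.05     1.00    -0.30]
  [  -0.20    -0.15    -0.05     0.90]
Compute the cofactors C_ij = (−1)^(i+j)·(3×3 minor ij) of I−A; the adjugate is their transpose:
adj(I−A) = Cᵀ =
  [ 0.508500   0.060875   0.068625   0.051125]
  [ 0.203250   0.466125   0.139750   0.057875]
  [ 0.081000   0.054625   0.280500   0.098000]
  [ 0.151375   0.094250   0.054125   0.308500]
det(I−A) = Σ_j (I−A)_1j·C_1j = (0.55)(0.508500) + (-0.05)(0.203250) + (-0.10)(0.081000) + (-0.05)(0.151375) = 0.25384375
(I − A)⁻¹ = adj(I−A) / det(I−A) ≈
  [   2.0032     0.2398     0.2703     0.2014]
  [   0.8007     1.8363     0.5505     0.2280]
  [   0.3191     0.2152     1.1050     0.3861]
  [   0.5963     0.3713     0.2132     1.2153]
x = (I − A)⁻¹ d = adj(I−A)·d / det(I−A), with det(I−A) = 0.25384375:
  x_1 = (0.508500·150 + 0.060875·725 + 0.068625·100 + 0.051125·175) / 0.25384375 = 136.21875 / 0.25384375 ≈ 536.624
  x_2 = (0.203250·150 + 0.466125·725 + 0.139750·100 + 0.057875·175) / 0.25384375 = 392.53125 / 0.25384375 ≈ 1546.350
  x_3 = (0.081000·150 + 0.054625·725 + 0.280500·100 + 0.098000·175) / 0.25384375 = 96.953125 / 0.25384375 ≈ 381.940
  x_4 = (0.151375·150 + 0.094250·725 + 0.054125·100 + 0.308500·175) / 0.25384375 = 150.4375 / 0.25384375 ≈ 592.638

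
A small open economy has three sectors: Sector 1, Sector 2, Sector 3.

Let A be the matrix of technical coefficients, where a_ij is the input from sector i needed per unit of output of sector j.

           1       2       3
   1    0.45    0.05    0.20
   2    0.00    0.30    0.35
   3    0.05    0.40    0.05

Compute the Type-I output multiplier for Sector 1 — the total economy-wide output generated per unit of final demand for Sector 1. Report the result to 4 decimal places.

I − A =
  [   0.55    -0.05    -0.20]
  [   0.00     0.70    -0.35]
  [  -0.05    -0.40     0.95]
Cofactors of I−A, C_ij = (−1)^(i+j)·(minor ij) (rows/columns in the sector order above):
  C_11 = (0.70)(0.95) − (-0.35)(-0.40) = 0.5250
  C_12 = −[(0.00)(0.95) − (-0.35)(-0.05)] = 0.0175
  C_13 = (0.00)(-0.40) − (0.70)(-0.05) = 0.0350
  C_21 = −[(-0.05)(0.95) − (-0.20)(-0.40)] = 0.1275
  C_22 = (0.55)(0.95) − (-0.20)(-0.05) = 0.5125
  C_23 = −[(0.55)(-0.40) − (-0.05)(-0.05)] = 0.2225
  C_31 = (-0.05)(-0.35) − (-0.20)(0.70) = 0.1575
  C_32 = −[(0.55)(-0.35) − (-0.20)(0.00)] = 0.1925
  C_33 = (0.55)(0.70) − (-0.05)(0.00) = 0.3850
det(I−A) = Σ_j (I−A)_1j·C_1j = (0.55)(0.5250) + (-0.05)(0.0175) + (-0.20)(0.0350) = 0.280875
adj(I−A) = Cᵀ =
  [ 0.5250   0.1275   0.1575]
  [ 0.0175   0.5125   0.1925]
  [ 0.0350   0.2225   0.3850]
(I − A)⁻¹ = adj(I−A) / det(I−A) ≈
  [   1.86916     0.45394     0.56075]
  [   0.06231     1.82466     0.68536]
  [   0.12461     0.79217     1.37072]
The output multiplier for sector j is the column-j sum of the Leontief inverse (I − A)⁻¹ = adj(I−A) / det(I−A).
Column 1 of adj(I−A): (0.5250, 0.0175, 0.0350); det(I−A) = 0.280875.
m_1 = (0.5250 + 0.0175 + 0.0350) / 0.280875 = 0.5775 / 0.280875 ≈ 2.0561.

m_1 = 2.0561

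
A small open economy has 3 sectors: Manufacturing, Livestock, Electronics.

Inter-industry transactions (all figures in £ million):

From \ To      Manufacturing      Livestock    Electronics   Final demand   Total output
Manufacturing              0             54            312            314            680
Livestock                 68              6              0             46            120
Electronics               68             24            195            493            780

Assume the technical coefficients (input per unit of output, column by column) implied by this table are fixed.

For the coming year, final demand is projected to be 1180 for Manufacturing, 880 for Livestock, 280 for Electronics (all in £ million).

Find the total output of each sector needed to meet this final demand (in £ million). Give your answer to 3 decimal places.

x_M = 2077.519, x_L = 1145.002, x_E = 955.670

Technical coefficients a_ij = z_ij / X_j:
  a_MM = 0/680 = 0.00, a_LM = 68/680 = 0.10, a_EM = 68/680 = 0.10
  a_ML = 54/120 = 0.45, a_LL = 6/120 = 0.05, a_EL = 24/120 = 0.20
  a_ME = 312/780 = 0.40, a_LE = 0/780 = 0.00, a_EE = 195/780 = 0.25
I − A =
  [   1.00    -0.45    -0.40]
  [  -0.10     0.95     0.00]
  [  -0.10    -0.20     0.75]
Cofactors of I−A, C_ij = (−1)^(i+j)·(minor ij) (rows/columns in the sector order above):
  C_11 = (0.95)(0.75) − (0.00)(-0.20) = 0.7125
  C_12 = −[(-0.10)(0.75) − (0.00)(-0.10)] = 0.0750
  C_13 = (-0.10)(-0.20) − (0.95)(-0.10) = 0.1150
  C_21 = −[(-0.45)(0.75) − (-0.40)(-0.20)] = 0.4175
  C_22 = (1.00)(0.75) − (-0.40)(-0.10) = 0.7100
  C_23 = −[(1.00)(-0.20) − (-0.45)(-0.10)] = 0.2450
  C_31 = (-0.45)(0.00) − (-0.40)(0.95) = 0.3800
  C_32 = −[(1.00)(0.00) − (-0.40)(-0.10)] = 0.0400
  C_33 = (1.00)(0.95) − (-0.45)(-0.10) = 0.9050
det(I−A) = Σ_j (I−A)_1j·C_1j = (1.00)(0.7125) + (-0.45)(0.0750) + (-0.40)(0.1150) = 0.63275
adj(I−A) = Cᵀ =
  [ 0.7125   0.4175   0.3800]
  [ 0.0750   0.7100   0.0400]
  [ 0.1150   0.2450   0.9050]
(I − A)⁻¹ = adj(I−A) / det(I−A) ≈
  [   1.1260     0.6598     0.6006]
  [   0.1185     1.1221     0.0632]
  [   0.1817     0.3872     1.4303]
x = (I − A)⁻¹ d = adj(I−A)·d / det(I−A), with det(I−A) = 0.63275:
  x_M = (0.7125·1180 + 0.4175·880 + 0.3800·280) / 0.63275 = 1314.55 / 0.63275 ≈ 2077.519
  x_L = (0.0750·1180 + 0.7100·880 + 0.0400·280) / 0.63275 = 724.50 / 0.63275 ≈ 1145.002
  x_E = (0.1150·1180 + 0.2450·880 + 0.9050·280) / 0.63275 = 604.70 / 0.63275 ≈ 955.670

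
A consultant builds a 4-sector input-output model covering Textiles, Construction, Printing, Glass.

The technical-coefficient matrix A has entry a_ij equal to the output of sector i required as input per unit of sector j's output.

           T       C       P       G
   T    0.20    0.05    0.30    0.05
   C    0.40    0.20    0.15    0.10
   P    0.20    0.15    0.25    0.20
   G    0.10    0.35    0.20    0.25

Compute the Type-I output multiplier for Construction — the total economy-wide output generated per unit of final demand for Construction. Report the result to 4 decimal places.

m_C = 4.0864

I − A =
  [   0.80    -0.05    -0.30    -0.05]
  [  -0.40     0.80    -0.15    -0.10]
  [  -0.20    -0.15     0.75    -0.20]
  [  -0.10    -0.35    -0.20     0.75]
Compute the cofactors C_ij = (−1)^(i+j)·(3×3 minor ij) of I−A; the adjugate is their transpose:
adj(I−A) = Cᵀ =
  [ 0.361375   0.095500   0.186750   0.086625]
  [ 0.246000   0.361250   0.202250   0.118500]
  [ 0.203500   0.157250   0.425500   0.148000]
  [ 0.217250   0.223250   0.232750   0.379500]
det(I−A) = Σ_j (I−A)_1j·C_1j = (0.80)(0.361375) + (-0.05)(0.246000) + (-0.30)(0.203500) + (-0.05)(0.217250) = 0.2048875
(I − A)⁻¹ = adj(I−A) / det(I−A) ≈
  [   1.76377     0.46611     0.91148     0.42279]
  [   1.20066     1.76316     0.98713     0.57837]
  [   0.99323     0.76749     2.07675     0.72235]
  [   1.06034     1.08962     1.13599     1.85224]
The output multiplier for sector j is the column-j sum of the Leontief inverse (I − A)⁻¹ = adj(I−A) / det(I−A).
Column C of adj(I−A): (0.095500, 0.361250, 0.157250, 0.223250); det(I−A) = 0.2048875.
m_C = (0.095500 + 0.361250 + 0.157250 + 0.223250) / 0.2048875 = 0.83725 / 0.2048875 ≈ 4.0864.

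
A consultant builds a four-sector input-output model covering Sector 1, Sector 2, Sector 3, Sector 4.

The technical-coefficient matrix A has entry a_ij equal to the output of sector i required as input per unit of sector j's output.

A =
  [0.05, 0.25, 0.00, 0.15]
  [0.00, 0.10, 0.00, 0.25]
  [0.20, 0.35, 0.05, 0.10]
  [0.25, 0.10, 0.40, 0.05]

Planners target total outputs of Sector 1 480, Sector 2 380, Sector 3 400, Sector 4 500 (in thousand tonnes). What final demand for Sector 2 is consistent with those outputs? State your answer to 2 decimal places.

I − A =
  [   0.95    -0.25     0.00    -0.15]
  [   0.00     0.90     0.00    -0.25]
  [  -0.20    -0.35     0.95    -0.10]
  [  -0.25    -0.10    -0.40     0.95]
d = (I − A) x:
  d_1 = (+0.95)·480 + (-0.25)·380 + (+0.00)·400 + (-0.15)·500 = 286.00
  d_2 = (+0.00)·480 + (+0.90)·380 + (+0.00)·400 + (-0.25)·500 = 217.00
  d_3 = (-0.20)·480 + (-0.35)·380 + (+0.95)·400 + (-0.10)·500 = 101.00
  d_4 = (-0.25)·480 + (-0.10)·380 + (-0.40)·400 + (+0.95)·500 = 157.00

d_2 = 217.00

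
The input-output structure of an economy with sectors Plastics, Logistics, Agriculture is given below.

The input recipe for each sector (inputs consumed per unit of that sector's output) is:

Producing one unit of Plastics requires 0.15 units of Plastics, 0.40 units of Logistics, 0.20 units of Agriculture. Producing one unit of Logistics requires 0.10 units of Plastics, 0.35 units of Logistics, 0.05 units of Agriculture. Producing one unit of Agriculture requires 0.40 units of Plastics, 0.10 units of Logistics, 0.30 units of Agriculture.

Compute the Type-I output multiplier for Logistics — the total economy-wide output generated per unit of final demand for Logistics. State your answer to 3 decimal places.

m_L = 2.282

I − A =
  [   0.85    -0.10    -0.40]
  [  -0.40     0.65    -0.10]
  [  -0.20    -0.05     0.70]
Cofactors of I−A, C_ij = (−1)^(i+j)·(minor ij) (rows/columns in the sector order above):
  C_11 = (0.65)(0.70) − (-0.10)(-0.05) = 0.4500
  C_12 = −[(-0.40)(0.70) − (-0.10)(-0.20)] = 0.3000
  C_13 = (-0.40)(-0.05) − (0.65)(-0.20) = 0.1500
  C_21 = −[(-0.10)(0.70) − (-0.40)(-0.05)] = 0.0900
  C_22 = (0.85)(0.70) − (-0.40)(-0.20) = 0.5150
  C_23 = −[(0.85)(-0.05) − (-0.10)(-0.20)] = 0.0625
  C_31 = (-0.10)(-0.10) − (-0.40)(0.65) = 0.2700
  C_32 = −[(0.85)(-0.10) − (-0.40)(-0.40)] = 0.2450
  C_33 = (0.85)(0.65) − (-0.10)(-0.40) = 0.5125
det(I−A) = Σ_j (I−A)_1j·C_1j = (0.85)(0.4500) + (-0.10)(0.3000) + (-0.40)(0.1500) = 0.2925
adj(I−A) = Cᵀ =
  [ 0.4500   0.0900   0.2700]
  [ 0.3000   0.5150   0.2450]
  [ 0.1500   0.0625   0.5125]
(I − A)⁻¹ = adj(I−A) / det(I−A) ≈
  [   1.5385     0.3077     0.9231]
  [   1.0256     1.7607     0.8376]
  [   0.5128     0.2137     1.7521]
The output multiplier for sector j is the column-j sum of the Leontief inverse (I − A)⁻¹ = adj(I−A) / det(I−A).
Column L of adj(I−A): (0.0900, 0.5150, 0.0625); det(I−A) = 0.2925.
m_L = (0.0900 + 0.5150 + 0.0625) / 0.2925 = 0.6675 / 0.2925 ≈ 2.282.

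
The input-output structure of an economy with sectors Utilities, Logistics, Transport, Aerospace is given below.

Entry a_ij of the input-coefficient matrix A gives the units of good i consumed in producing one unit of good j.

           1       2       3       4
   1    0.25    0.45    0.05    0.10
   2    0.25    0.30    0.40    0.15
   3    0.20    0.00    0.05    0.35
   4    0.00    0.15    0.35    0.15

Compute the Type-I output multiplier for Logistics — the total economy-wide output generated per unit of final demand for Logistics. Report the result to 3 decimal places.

m_2 = 5.412

I − A =
  [   0.75    -0.45    -0.05    -0.10]
  [  -0.25     0.70    -0.40    -0.15]
  [  -0.20     0.00     0.95    -0.35]
  [   0.00    -0.15    -0.35     0.85]
Compute the cofactors C_ij = (−1)^(i+j)·(3×3 minor ij) of I−A; the adjugate is their transpose:
adj(I−A) = Cᵀ =
  [ 0.437125   0.325125   0.235750   0.205875]
  [ 0.249750   0.498250   0.313750   0.246500]
  [ 0.127625   0.118875   0.330000   0.171875]
  [ 0.096625   0.136875   0.191250   0.348875]
det(I−A) = Σ_j (I−A)_1j·C_1j = (0.75)(0.437125) + (-0.45)(0.249750) + (-0.05)(0.127625) + (-0.10)(0.096625) = 0.1994125
(I − A)⁻¹ = adj(I−A) / det(I−A) ≈
  [   2.1921     1.6304     1.1822     1.0324]
  [   1.2524     2.4986     1.5734     1.2361]
  [   0.6400     0.5961     1.6549     0.8619]
  [   0.4845     0.6864     0.9591     1.7495]
The output multiplier for sector j is the column-j sum of the Leontief inverse (I − A)⁻¹ = adj(I−A) / det(I−A).
Column 2 of adj(I−A): (0.325125, 0.498250, 0.118875, 0.136875); det(I−A) = 0.1994125.
m_2 = (0.325125 + 0.498250 + 0.118875 + 0.136875) / 0.1994125 = 1.079125 / 0.1994125 ≈ 5.412.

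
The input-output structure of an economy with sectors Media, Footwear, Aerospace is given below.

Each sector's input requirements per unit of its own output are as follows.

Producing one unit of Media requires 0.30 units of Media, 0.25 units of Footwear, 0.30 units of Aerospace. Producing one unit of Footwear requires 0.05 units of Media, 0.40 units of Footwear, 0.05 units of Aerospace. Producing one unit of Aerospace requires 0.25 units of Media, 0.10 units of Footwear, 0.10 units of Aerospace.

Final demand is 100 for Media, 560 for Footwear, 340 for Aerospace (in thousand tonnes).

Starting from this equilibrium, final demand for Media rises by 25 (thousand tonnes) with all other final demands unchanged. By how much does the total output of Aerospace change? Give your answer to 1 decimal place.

Δx_A = 15.3

I − A =
  [   0.70    -0.05    -0.25]
  [  -0.25     0.60    -0.10]
  [  -0.30    -0.05     0.90]
Cofactors of I−A, C_ij = (−1)^(i+j)·(minor ij) (rows/columns in the sector order above):
  C_11 = (0.60)(0.90) − (-0.10)(-0.05) = 0.5350
  C_12 = −[(-0.25)(0.90) − (-0.10)(-0.30)] = 0.2550
  C_13 = (-0.25)(-0.05) − (0.60)(-0.30) = 0.1925
  C_21 = −[(-0.05)(0.90) − (-0.25)(-0.05)] = 0.0575
  C_22 = (0.70)(0.90) − (-0.25)(-0.30) = 0.5550
  C_23 = −[(0.70)(-0.05) − (-0.05)(-0.30)] = 0.0500
  C_31 = (-0.05)(-0.10) − (-0.25)(0.60) = 0.1550
  C_32 = −[(0.70)(-0.10) − (-0.25)(-0.25)] = 0.1325
  C_33 = (0.70)(0.60) − (-0.05)(-0.25) = 0.4075
det(I−A) = Σ_j (I−A)_1j·C_1j = (0.70)(0.5350) + (-0.05)(0.2550) + (-0.25)(0.1925) = 0.313625
adj(I−A) = Cᵀ =
  [ 0.5350   0.0575   0.1550]
  [ 0.2550   0.5550   0.1325]
  [ 0.1925   0.0500   0.4075]
(I − A)⁻¹ = adj(I−A) / det(I−A) ≈
  [   1.7059     0.1833     0.4942]
  [   0.8131     1.7696     0.4225]
  [   0.6138     0.1594     1.2993]
Δx = (I − A)⁻¹ Δd with Δd having +25 in the Media component and 0 elsewhere.
So Δx_A = L_AM · (+25), where L_AM = adj(I−A)_AM / det(I−A) = 0.1925 / 0.313625.
Δx_A = 0.1925 × (+25) / 0.313625 = 4.8125 / 0.313625 ≈ 15.3.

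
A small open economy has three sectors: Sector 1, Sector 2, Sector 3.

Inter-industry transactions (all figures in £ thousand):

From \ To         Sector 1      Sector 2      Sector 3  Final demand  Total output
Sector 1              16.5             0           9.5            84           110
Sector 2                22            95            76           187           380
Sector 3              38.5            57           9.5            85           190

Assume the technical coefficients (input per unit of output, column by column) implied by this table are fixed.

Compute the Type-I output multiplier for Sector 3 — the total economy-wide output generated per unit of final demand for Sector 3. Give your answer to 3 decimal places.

m_3 = 1.898

Technical coefficients a_ij = z_ij / X_j:
  a_11 = 16.5/110 = 0.15, a_21 = 22/110 = 0.20, a_31 = 38.5/110 = 0.35
  a_12 = 0/380 = 0.00, a_22 = 95/380 = 0.25, a_32 = 57/380 = 0.15
  a_13 = 9.5/190 = 0.05, a_23 = 76/190 = 0.40, a_33 = 9.5/190 = 0.05
I − A =
  [   0.85     0.00    -0.05]
  [  -0.20     0.75    -0.40]
  [  -0.35    -0.15     0.95]
Cofactors of I−A, C_ij = (−1)^(i+j)·(minor ij) (rows/columns in the sector order above):
  C_11 = (0.75)(0.95) − (-0.40)(-0.15) = 0.6525
  C_12 = −[(-0.20)(0.95) − (-0.40)(-0.35)] = 0.3300
  C_13 = (-0.20)(-0.15) − (0.75)(-0.35) = 0.2925
  C_21 = −[(0.00)(0.95) − (-0.05)(-0.15)] = 0.0075
  C_22 = (0.85)(0.95) − (-0.05)(-0.35) = 0.7900
  C_23 = −[(0.85)(-0.15) − (0.00)(-0.35)] = 0.1275
  C_31 = (0.00)(-0.40) − (-0.05)(0.75) = 0.0375
  C_32 = −[(0.85)(-0.40) − (-0.05)(-0.20)] = 0.3500
  C_33 = (0.85)(0.75) − (0.00)(-0.20) = 0.6375
det(I−A) = Σ_j (I−A)_1j·C_1j = (0.85)(0.6525) + (0.00)(0.3300) + (-0.05)(0.2925) = 0.5400
adj(I−A) = Cᵀ =
  [ 0.6525   0.0075   0.0375]
  [ 0.3300   0.7900   0.3500]
  [ 0.2925   0.1275   0.6375]
(I − A)⁻¹ = adj(I−A) / det(I−A) ≈
  [   1.2083     0.0139     0.0694]
  [   0.6111     1.4630     0.6481]
  [   0.5417     0.2361     1.1806]
The output multiplier for sector j is the column-j sum of the Leontief inverse (I − A)⁻¹ = adj(I−A) / det(I−A).
Column 3 of adj(I−A): (0.0375, 0.3500, 0.6375); det(I−A) = 0.5400.
m_3 = (0.0375 + 0.3500 + 0.6375) / 0.5400 = 1.025 / 0.5400 ≈ 1.898.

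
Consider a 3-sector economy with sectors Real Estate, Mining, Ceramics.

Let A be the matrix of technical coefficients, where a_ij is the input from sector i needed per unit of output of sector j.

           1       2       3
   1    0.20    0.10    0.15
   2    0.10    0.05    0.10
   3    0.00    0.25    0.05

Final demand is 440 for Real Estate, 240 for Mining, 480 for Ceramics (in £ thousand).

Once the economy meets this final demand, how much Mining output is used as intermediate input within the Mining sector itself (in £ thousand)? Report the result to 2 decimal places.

I − A =
  [   0.80    -0.10    -0.15]
  [  -0.10     0.95    -0.10]
  [   0.00    -0.25     0.95]
Cofactors of I−A, C_ij = (−1)^(i+j)·(minor ij) (rows/columns in the sector order above):
  C_11 = (0.95)(0.95) − (-0.10)(-0.25) = 0.8775
  C_12 = −[(-0.10)(0.95) − (-0.10)(0.00)] = 0.0950
  C_13 = (-0.10)(-0.25) − (0.95)(0.00) = 0.0250
  C_21 = −[(-0.10)(0.95) − (-0.15)(-0.25)] = 0.1325
  C_22 = (0.80)(0.95) − (-0.15)(0.00) = 0.7600
  C_23 = −[(0.80)(-0.25) − (-0.10)(0.00)] = 0.2000
  C_31 = (-0.10)(-0.10) − (-0.15)(0.95) = 0.1525
  C_32 = −[(0.80)(-0.10) − (-0.15)(-0.10)] = 0.0950
  C_33 = (0.80)(0.95) − (-0.10)(-0.10) = 0.7500
det(I−A) = Σ_j (I−A)_1j·C_1j = (0.80)(0.8775) + (-0.10)(0.0950) + (-0.15)(0.0250) = 0.68875
adj(I−A) = Cᵀ =
  [ 0.8775   0.1325   0.1525]
  [ 0.0950   0.7600   0.0950]
  [ 0.0250   0.2000   0.7500]
(I − A)⁻¹ = adj(I−A) / det(I−A) ≈
  [   1.2740     0.1924     0.2214]
  [   0.1379     1.1034     0.1379]
  [   0.0363     0.2904     1.0889]
First solve x = (I − A)⁻¹ d = adj(I−A)·d / det(I−A); in particular x_2 = (0.0950·440 + 0.7600·240 + 0.0950·480) / 0.68875 = 269.80 / 0.68875 ≈ 391.7241.
Intermediate flow from 2 to 2: z_22 = a_22 · x_2 = 0.05 × 269.80 / 0.68875 = 13.49 / 0.68875 ≈ 19.59.

z_22 = 19.59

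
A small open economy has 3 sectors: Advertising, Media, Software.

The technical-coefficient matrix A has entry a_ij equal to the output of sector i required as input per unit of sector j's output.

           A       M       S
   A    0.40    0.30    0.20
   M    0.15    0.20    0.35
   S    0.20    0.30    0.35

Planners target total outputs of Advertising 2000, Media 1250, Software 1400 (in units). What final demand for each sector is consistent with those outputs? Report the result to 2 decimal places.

I − A =
  [   0.60    -0.30    -0.20]
  [  -0.15     0.80    -0.35]
  [  -0.20    -0.30     0.65]
d = (I − A) x:
  d_A = (+0.60)·2000 + (-0.30)·1250 + (-0.20)·1400 = 545.00
  d_M = (-0.15)·2000 + (+0.80)·1250 + (-0.35)·1400 = 210.00
  d_S = (-0.20)·2000 + (-0.30)·1250 + (+0.65)·1400 = 135.00

d_A = 545.00, d_M = 210.00, d_S = 135.00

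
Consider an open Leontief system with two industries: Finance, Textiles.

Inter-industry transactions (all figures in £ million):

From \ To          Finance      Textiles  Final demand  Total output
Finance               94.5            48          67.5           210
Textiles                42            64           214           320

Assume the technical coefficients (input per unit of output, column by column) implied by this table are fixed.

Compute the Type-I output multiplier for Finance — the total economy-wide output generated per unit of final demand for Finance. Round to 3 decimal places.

m_1 = 2.439

Technical coefficients a_ij = z_ij / X_j:
  a_11 = 94.5/210 = 0.45, a_21 = 42/210 = 0.20
  a_12 = 48/320 = 0.15, a_22 = 64/320 = 0.20
I − A =
  [   0.55    -0.15]
  [  -0.20     0.80]
det(I−A) = (0.55)(0.80) − (-0.15)(-0.20) = 0.4100
adj(I−A) = [[0.80, 0.15], [0.20, 0.55]]
(I − A)⁻¹ = adj(I−A) / det(I−A) ≈
  [   1.9512     0.3659]
  [   0.4878     1.3415]
The output multiplier for sector j is the column-j sum of the Leontief inverse (I − A)⁻¹ = adj(I−A) / det(I−A).
Column 1 of adj(I−A): (0.80, 0.20); det(I−A) = 0.4100.
m_1 = (0.80 + 0.20) / 0.4100 = 1.00 / 0.4100 ≈ 2.439.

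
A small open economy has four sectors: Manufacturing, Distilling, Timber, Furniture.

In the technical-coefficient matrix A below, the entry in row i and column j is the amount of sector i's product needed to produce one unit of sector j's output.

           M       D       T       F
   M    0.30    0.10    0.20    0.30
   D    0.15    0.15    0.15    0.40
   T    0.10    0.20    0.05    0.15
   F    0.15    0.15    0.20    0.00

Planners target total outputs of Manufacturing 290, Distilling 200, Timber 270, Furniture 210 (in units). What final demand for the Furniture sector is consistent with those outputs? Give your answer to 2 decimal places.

d_F = 82.50

I − A =
  [   0.70    -0.10    -0.20    -0.30]
  [  -0.15     0.85    -0.15    -0.40]
  [  -0.10    -0.20     0.95    -0.15]
  [  -0.15    -0.15    -0.20     1.00]
d = (I − A) x:
  d_M = (+0.70)·290 + (-0.10)·200 + (-0.20)·270 + (-0.30)·210 = 66.00
  d_D = (-0.15)·290 + (+0.85)·200 + (-0.15)·270 + (-0.40)·210 = 2.00
  d_T = (-0.10)·290 + (-0.20)·200 + (+0.95)·270 + (-0.15)·210 = 156.00
  d_F = (-0.15)·290 + (-0.15)·200 + (-0.20)·270 + (+1.00)·210 = 82.50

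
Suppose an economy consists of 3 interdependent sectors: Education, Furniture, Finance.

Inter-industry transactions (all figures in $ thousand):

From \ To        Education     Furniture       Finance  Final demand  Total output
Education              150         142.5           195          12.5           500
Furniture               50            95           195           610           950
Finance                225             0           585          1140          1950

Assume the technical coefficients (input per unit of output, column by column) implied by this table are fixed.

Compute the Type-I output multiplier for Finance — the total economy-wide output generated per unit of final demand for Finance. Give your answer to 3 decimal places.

Technical coefficients a_ij = z_ij / X_j:
  a_11 = 150/500 = 0.30, a_21 = 50/500 = 0.10, a_31 = 225/500 = 0.45
  a_12 = 142.5/950 = 0.15, a_22 = 95/950 = 0.10, a_32 = 0/950 = 0.00
  a_13 = 195/1950 = 0.10, a_23 = 195/1950 = 0.10, a_33 = 585/1950 = 0.30
I − A =
  [   0.70    -0.15    -0.10]
  [  -0.10     0.90    -0.10]
  [  -0.45     0.00     0.70]
Cofactors of I−A, C_ij = (−1)^(i+j)·(minor ij) (rows/columns in the sector order above):
  C_11 = (0.90)(0.70) − (-0.10)(0.00) = 0.6300
  C_12 = −[(-0.10)(0.70) − (-0.10)(-0.45)] = 0.1150
  C_13 = (-0.10)(0.00) − (0.90)(-0.45) = 0.4050
  C_21 = −[(-0.15)(0.70) − (-0.10)(0.00)] = 0.1050
  C_22 = (0.70)(0.70) − (-0.10)(-0.45) = 0.4450
  C_23 = −[(0.70)(0.00) − (-0.15)(-0.45)] = 0.0675
  C_31 = (-0.15)(-0.10) − (-0.10)(0.90) = 0.1050
  C_32 = −[(0.70)(-0.10) − (-0.10)(-0.10)] = 0.0800
  C_33 = (0.70)(0.90) − (-0.15)(-0.10) = 0.6150
det(I−A) = Σ_j (I−A)_1j·C_1j = (0.70)(0.6300) + (-0.15)(0.1150) + (-0.10)(0.4050) = 0.38325
adj(I−A) = Cᵀ =
  [ 0.6300   0.1050   0.1050]
  [ 0.1150   0.4450   0.0800]
  [ 0.4050   0.0675   0.6150]
(I − A)⁻¹ = adj(I−A) / det(I−A) ≈
  [   1.6438     0.2740     0.2740]
  [   0.3001     1.1611     0.2087]
  [   1.0568     0.1761     1.6047]
The output multiplier for sector j is the column-j sum of the Leontief inverse (I − A)⁻¹ = adj(I−A) / det(I−A).
Column 3 of adj(I−A): (0.1050, 0.0800, 0.6150); det(I−A) = 0.38325.
m_3 = (0.1050 + 0.0800 + 0.6150) / 0.38325 = 0.80 / 0.38325 ≈ 2.087.

m_3 = 2.087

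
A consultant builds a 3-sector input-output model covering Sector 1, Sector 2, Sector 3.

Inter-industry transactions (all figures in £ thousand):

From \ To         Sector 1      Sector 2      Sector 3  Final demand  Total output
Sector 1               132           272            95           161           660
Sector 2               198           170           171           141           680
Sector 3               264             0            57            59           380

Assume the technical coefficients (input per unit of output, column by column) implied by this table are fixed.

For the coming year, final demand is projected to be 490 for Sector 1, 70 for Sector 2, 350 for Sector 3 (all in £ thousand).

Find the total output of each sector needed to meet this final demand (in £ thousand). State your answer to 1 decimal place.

x_1 = 1780.8, x_2 = 1555.6, x_3 = 1249.8

Technical coefficients a_ij = z_ij / X_j:
  a_11 = 132/660 = 0.20, a_21 = 198/660 = 0.30, a_31 = 264/660 = 0.40
  a_12 = 272/680 = 0.40, a_22 = 170/680 = 0.25, a_32 = 0/680 = 0.00
  a_13 = 95/380 = 0.25, a_23 = 171/380 = 0.45, a_33 = 57/380 = 0.15
I − A =
  [   0.80    -0.40    -0.25]
  [  -0.30     0.75    -0.45]
  [  -0.40     0.00     0.85]
Cofactors of I−A, C_ij = (−1)^(i+j)·(minor ij) (rows/columns in the sector order above):
  C_11 = (0.75)(0.85) − (-0.45)(0.00) = 0.6375
  C_12 = −[(-0.30)(0.85) − (-0.45)(-0.40)] = 0.4350
  C_13 = (-0.30)(0.00) − (0.75)(-0.40) = 0.3000
  C_21 = −[(-0.40)(0.85) − (-0.25)(0.00)] = 0.3400
  C_22 = (0.80)(0.85) − (-0.25)(-0.40) = 0.5800
  C_23 = −[(0.80)(0.00) − (-0.40)(-0.40)] = 0.1600
  C_31 = (-0.40)(-0.45) − (-0.25)(0.75) = 0.3675
  C_32 = −[(0.80)(-0.45) − (-0.25)(-0.30)] = 0.4350
  C_33 = (0.80)(0.75) − (-0.40)(-0.30) = 0.4800
det(I−A) = Σ_j (I−A)_1j·C_1j = (0.80)(0.6375) + (-0.40)(0.4350) + (-0.25)(0.3000) = 0.2610
adj(I−A) = Cᵀ =
  [ 0.6375   0.3400   0.3675]
  [ 0.4350   0.5800   0.4350]
  [ 0.3000   0.1600   0.4800]
(I − A)⁻¹ = adj(I−A) / det(I−A) ≈
  [   2.4425     1.3027     1.4080]
  [   1.6667     2.2222     1.6667]
  [   1.1494     0.6130     1.8391]
x = (I − A)⁻¹ d = adj(I−A)·d / det(I−A), with det(I−A) = 0.2610:
  x_1 = (0.6375·490 + 0.3400·70 + 0.3675·350) / 0.2610 = 464.80 / 0.2610 ≈ 1780.8
  x_2 = (0.4350·490 + 0.5800·70 + 0.4350·350) / 0.2610 = 406.00 / 0.2610 ≈ 1555.6
  x_3 = (0.3000·490 + 0.1600·70 + 0.4800·350) / 0.2610 = 326.20 / 0.2610 ≈ 1249.8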